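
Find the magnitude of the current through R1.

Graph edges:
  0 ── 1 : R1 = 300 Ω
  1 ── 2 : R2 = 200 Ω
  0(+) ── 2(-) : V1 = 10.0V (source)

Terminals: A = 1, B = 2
Nodal analysis, taking node 2 as the 0 V reference.
Source V1 fixes V_0 = 10 V.
KCL at each unknown node (sum of currents leaving = 0; resistances in Ω):
  Node 1: (V_1 - 10)/300 + (V_1 - 0)/200 = 0
Collecting terms: 0.008333 × V_1 = 0.03333  =>  V_1 = 4 V
I_R1 = (V_0 - V_1)/R1 = (10 - 4)/300 = 0.02 A
|I_R1| = 0.02 A

Final answer: |I_R1| = 0.02 A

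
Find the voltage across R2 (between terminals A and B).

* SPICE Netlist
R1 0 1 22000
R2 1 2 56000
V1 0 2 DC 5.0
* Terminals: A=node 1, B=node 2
R1 and R2 are in series across V1 (node 0 → node 1 → node 2), and the output A–B is taken across R2, so this is a voltage divider.
Series current: I = V1/(R1 + R2) = 5/(22000 + 56000) = 5/78000 = 0.0000641 A
V_R2 = I × R2 = V1 × R2/(R1 + R2) = 5 × 56000/78000 = 3.59 V

Final answer: 3.59 V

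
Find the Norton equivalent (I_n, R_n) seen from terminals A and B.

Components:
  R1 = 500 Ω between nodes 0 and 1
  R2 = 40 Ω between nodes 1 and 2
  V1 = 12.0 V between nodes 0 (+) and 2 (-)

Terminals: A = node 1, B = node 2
Find the Thévenin equivalent first; then I_n = V_th/R_th and R_n = R_th.
Step 1 — V_th is the open-circuit voltage V_A - V_B (nothing connected across the terminals).
Nodal analysis, taking node 2 as the 0 V reference.
Source V1 fixes V_0 = 12 V.
KCL at each unknown node (sum of currents leaving = 0; resistances in Ω):
  Node 1: (V_1 - 12)/500 + (V_1 - 0)/40 = 0
Collecting terms: 0.027 × V_1 = 0.024  =>  V_1 = 0.8889 V
V_th = V_1 - V_2 = 0.8889 - 0 = 0.8889 V
Step 2 — R_th: zero the source — replace V1 by a short circuit (node 2 merges into node 0) — and find the resistance seen between A (node 1) and B (node 0).
Reduce the network between node 1 (A) and node 0 (B) by series/parallel combination:
  Rp1 = R1 ‖ R2 (parallel, both between nodes 0 and 1) = 1/(1/500 + 1/40) = 37.04 Ω
R_th = 37.04 Ω
I_n = V_th/R_th = 0.8889/37.04 = 0.024 A, and R_n = R_th = 37.04 Ω

Final answer: I_n = 0.024 A, R_n = 37.04 Ω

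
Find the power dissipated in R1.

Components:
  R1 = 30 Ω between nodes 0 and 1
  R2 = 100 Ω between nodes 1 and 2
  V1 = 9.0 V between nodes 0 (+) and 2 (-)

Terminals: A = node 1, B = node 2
Nodal analysis, taking node 2 as the 0 V reference.
Source V1 fixes V_0 = 9 V.
KCL at each unknown node (sum of currents leaving = 0; resistances in Ω):
  Node 1: (V_1 - 9)/30 + (V_1 - 0)/100 = 0
Collecting terms: 0.04333 × V_1 = 0.3  =>  V_1 = 6.923 V
I_R1 = (V_0 - V_1)/R1 = (9 - 6.923)/30 = 0.06923 A
P_R1 = I_R1² × R1 = (0.06923)² × 30 = 0.1438 W

Final answer: 0.1438 W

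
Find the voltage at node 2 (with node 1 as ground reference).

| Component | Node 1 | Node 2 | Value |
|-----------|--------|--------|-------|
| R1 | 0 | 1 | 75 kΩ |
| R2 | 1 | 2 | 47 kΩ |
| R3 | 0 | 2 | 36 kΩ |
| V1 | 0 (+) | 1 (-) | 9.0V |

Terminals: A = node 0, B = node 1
Nodal analysis, taking node 1 as the 0 V reference.
Source V1 fixes V_0 = 9 V.
KCL at each unknown node (sum of currents leaving = 0; resistances in Ω):
  Node 2: (V_2 - 0)/47000 + (V_2 - 9)/36000 = 0
Collecting terms: 0.00004905 × V_2 = 0.00025  =>  V_2 = 5.096 V
The requested potential is V_2 = 5.096 V.

Final answer: V_2 = 5.096 V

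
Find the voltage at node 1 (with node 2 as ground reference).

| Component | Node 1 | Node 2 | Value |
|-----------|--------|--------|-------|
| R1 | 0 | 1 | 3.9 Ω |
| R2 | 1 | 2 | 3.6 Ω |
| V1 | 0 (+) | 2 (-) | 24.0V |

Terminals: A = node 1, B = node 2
Nodal analysis, taking node 2 as the 0 V reference.
Source V1 fixes V_0 = 24 V.
KCL at each unknown node (sum of currents leaving = 0; resistances in Ω):
  Node 1: (V_1 - 24)/3.9 + (V_1 - 0)/3.6 = 0
Collecting terms: 0.5342 × V_1 = 6.154  =>  V_1 = 11.52 V
The requested potential is V_1 = 11.52 V.

Final answer: V_1 = 11.52 V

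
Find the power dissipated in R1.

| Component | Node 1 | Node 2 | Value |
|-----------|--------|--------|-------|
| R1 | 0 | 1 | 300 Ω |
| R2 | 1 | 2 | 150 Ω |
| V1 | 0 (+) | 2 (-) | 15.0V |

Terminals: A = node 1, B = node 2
Nodal analysis, taking node 2 as the 0 V reference.
Source V1 fixes V_0 = 15 V.
KCL at each unknown node (sum of currents leaving = 0; resistances in Ω):
  Node 1: (V_1 - 15)/300 + (V_1 - 0)/150 = 0
Collecting terms: 0.01 × V_1 = 0.05  =>  V_1 = 5 V
I_R1 = (V_0 - V_1)/R1 = (15 - 5)/300 = 0.03333 A
P_R1 = I_R1² × R1 = (0.03333)² × 300 = 0.3333 W

Final answer: 0.3333 W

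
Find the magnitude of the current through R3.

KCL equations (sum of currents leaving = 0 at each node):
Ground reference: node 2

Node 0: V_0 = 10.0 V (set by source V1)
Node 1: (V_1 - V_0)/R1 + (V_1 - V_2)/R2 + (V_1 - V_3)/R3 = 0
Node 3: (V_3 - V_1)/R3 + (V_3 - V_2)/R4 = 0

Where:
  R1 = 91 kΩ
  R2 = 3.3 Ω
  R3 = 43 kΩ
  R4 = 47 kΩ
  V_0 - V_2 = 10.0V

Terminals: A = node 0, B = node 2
Nodal analysis, taking node 2 as the 0 V reference.
Source V1 fixes V_0 = 10 V.
KCL at each unknown node (sum of currents leaving = 0; resistances in Ω):
  Node 1: (V_1 - 10)/91000 + (V_1 - 0)/3.3 + (V_1 - V_3)/43000 = 0
  Node 3: (V_3 - V_1)/43000 + (V_3 - 0)/47000 = 0
Collecting terms (coefficients in siemens):
  0.3031·V_1 - 0.00002326·V_3 = 0.0001099
  0.00004453·V_3 - 0.00002326·V_1 = 0
Determinant D = (0.3031)(0.00004453) - (-0.00002326)(-0.00002326) = 0.0000135
V_1 = [(0.0001099)(0.00004453) - (-0.00002326)(0)]/D = 0.0003626 V
V_3 = [(0.3031)(0) - (0.0001099)(-0.00002326)]/D = 0.0001894 V
I_R3 = (V_1 - V_3)/R3 = (0.0003626 - 0.0001894)/43000 = 0.000000004029 A
|I_R3| = 0.000000004029 A

Final answer: |I_R3| = 4.029e-09 A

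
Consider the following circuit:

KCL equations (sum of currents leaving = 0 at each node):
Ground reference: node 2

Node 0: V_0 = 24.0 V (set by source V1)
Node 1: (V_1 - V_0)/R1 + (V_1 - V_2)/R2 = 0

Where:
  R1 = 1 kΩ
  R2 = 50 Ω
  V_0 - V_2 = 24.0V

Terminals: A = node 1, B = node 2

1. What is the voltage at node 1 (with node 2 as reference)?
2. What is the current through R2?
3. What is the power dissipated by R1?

Nodal analysis, taking node 2 as the 0 V reference.
Source V1 fixes V_0 = 24 V.
KCL at each unknown node (sum of currents leaving = 0; resistances in Ω):
  Node 1: (V_1 - 24)/1000 + (V_1 - 0)/50 = 0
Collecting terms: 0.021 × V_1 = 0.024  =>  V_1 = 1.143 V
Part 1:
  Read off the nodal solution: V_1 = 1.143 V
Part 2:
  I_R2 = (V_1 - V_2)/R2 = (1.143 - 0)/50 = 0.02286 A
  Magnitude: I_R2 = 0.02286 A
Part 3:
  I_R1 = (V_0 - V_1)/R1 = (24 - 1.143)/1000 = 0.02286 A
  P_R1 = I_R1² × R1 = (0.02286)² × 1000 = 0.5224 W

Final answers:
1. V_1 = 1.143 V
2. I_R2 = 0.02286 A
3. P_R1 = 0.5224 W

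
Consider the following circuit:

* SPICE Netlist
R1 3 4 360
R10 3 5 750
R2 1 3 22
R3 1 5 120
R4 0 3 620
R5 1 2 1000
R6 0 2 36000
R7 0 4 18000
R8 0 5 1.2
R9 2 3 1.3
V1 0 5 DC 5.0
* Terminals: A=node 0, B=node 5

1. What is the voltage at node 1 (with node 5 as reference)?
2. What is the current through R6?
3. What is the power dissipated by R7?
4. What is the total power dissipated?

Nodal analysis, taking node 5 as the 0 V reference.
Source V1 fixes V_0 = 5 V.
KCL at each unknown node (sum of currents leaving = 0; resistances in Ω):
  Node 1: (V_1 - V_3)/22 + (V_1 - 0)/120 + (V_1 - V_2)/1000 = 0
  Node 2: (V_2 - V_1)/1000 + (V_2 - 5)/36000 + (V_2 - V_3)/1.3 = 0
  Node 3: (V_3 - V_4)/360 + (V_3 - V_1)/22 + (V_3 - 5)/620 + (V_3 - V_2)/1.3 + (V_3 - 0)/750 = 0
  Node 4: (V_4 - V_3)/360 + (V_4 - 5)/18000 = 0
Collecting terms (coefficients in siemens):
  0.05479·V_1 - 0.001·V_2 - 0.04545·V_3 = 0
  0.7703·V_2 - 0.001·V_1 - 0.7692·V_3 = 0.0001389
  0.8204·V_3 - 0.04545·V_1 - 0.7692·V_2 - 0.002778·V_4 = 0.008065
  0.002833·V_4 - 0.002778·V_3 = 0.0002778
Solving these 4 simultaneous equations (Gaussian elimination) gives:
  V_1 = 0.7119 V, V_2 = 0.8396 V, V_3 = 0.8397 V, V_4 = 0.9212 V
Part 1:
  Read off the nodal solution: V_1 = 0.7119 V
Part 2:
  I_R6 = (V_0 - V_2)/R6 = (5 - 0.8396)/36000 = 0.0001156 A
  Magnitude: I_R6 = 0.0001156 A
Part 3:
  I_R7 = (V_0 - V_4)/R7 = (5 - 0.9212)/18000 = 0.0002266 A
  P_R7 = I_R7² × R7 = (0.0002266)² × 18000 = 0.0009242 W
Part 4:
  Power in each resistor, P = (ΔV)²/R:
    P_R1 = (0.8397 - 0.9212)²/360 = 0.00001848 W
    P_R2 = (0.7119 - 0.8397)²/22 = 0.0007414 W
    P_R3 = (0.7119 - 0)²/120 = 0.004224 W
    P_R4 = (5 - 0.8397)²/620 = 0.02792 W
    P_R5 = (0.7119 - 0.8396)²/1000 = 0.00001631 W
    P_R6 = (5 - 0.8396)²/36000 = 0.0004808 W
    P_R7 = (5 - 0.9212)²/18000 = 0.0009242 W
    P_R8 = (5 - 0)²/1.2 = 20.83 W
    P_R9 = (0.8396 - 0.8397)²/1.3 = 0.0000000001913 W
    P_R10 = (0.8397 - 0)²/750 = 0.00094 W
  P_total = P_R1 + P_R2 + P_R3 + P_R4 + P_R5 + P_R6 + P_R7 + P_R8 + P_R9 + P_R10 = 20.87 W

Final answers:
1. V_1 = 0.7119 V
2. I_R6 = 0.0001156 A
3. P_R7 = 0.0009242 W
4. P_total = 20.87 W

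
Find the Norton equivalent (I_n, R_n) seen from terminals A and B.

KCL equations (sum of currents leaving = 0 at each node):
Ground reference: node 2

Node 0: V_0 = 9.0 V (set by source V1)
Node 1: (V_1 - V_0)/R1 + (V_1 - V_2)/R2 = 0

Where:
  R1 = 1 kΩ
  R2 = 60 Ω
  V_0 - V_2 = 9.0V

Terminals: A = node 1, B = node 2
Find the Thévenin equivalent first; then I_n = V_th/R_th and R_n = R_th.
Step 1 — V_th is the open-circuit voltage V_A - V_B (nothing connected across the terminals).
Nodal analysis, taking node 2 as the 0 V reference.
Source V1 fixes V_0 = 9 V.
KCL at each unknown node (sum of currents leaving = 0; resistances in Ω):
  Node 1: (V_1 - 9)/1000 + (V_1 - 0)/60 = 0
Collecting terms: 0.01767 × V_1 = 0.009  =>  V_1 = 0.5094 V
V_th = V_1 - V_2 = 0.5094 - 0 = 0.5094 V
Step 2 — R_th: zero the source — replace V1 by a short circuit (node 2 merges into node 0) — and find the resistance seen between A (node 1) and B (node 0).
Reduce the network between node 1 (A) and node 0 (B) by series/parallel combination:
  Rp1 = R1 ‖ R2 (parallel, both between nodes 0 and 1) = 1/(1/1000 + 1/60) = 56.6 Ω
R_th = 56.6 Ω
I_n = V_th/R_th = 0.5094/56.6 = 0.009 A, and R_n = R_th = 56.6 Ω

Final answer: I_n = 0.009 A, R_n = 56.6 Ω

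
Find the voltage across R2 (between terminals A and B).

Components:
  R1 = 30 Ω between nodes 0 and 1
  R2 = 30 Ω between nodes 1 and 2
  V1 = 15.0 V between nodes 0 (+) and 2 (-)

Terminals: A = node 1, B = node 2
R1 and R2 are in series across V1 (node 0 → node 1 → node 2), and the output A–B is taken across R2, so this is a voltage divider.
Series current: I = V1/(R1 + R2) = 15/(30 + 30) = 15/60 = 0.25 A
V_R2 = I × R2 = V1 × R2/(R1 + R2) = 15 × 30/60 = 7.5 V

Final answer: 7.5 V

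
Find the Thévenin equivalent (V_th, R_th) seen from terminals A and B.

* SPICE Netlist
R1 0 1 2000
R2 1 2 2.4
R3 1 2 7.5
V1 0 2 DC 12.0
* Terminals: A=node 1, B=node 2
Step 1 — V_th is the open-circuit voltage V_A - V_B (nothing connected across the terminals).
Nodal analysis, taking node 2 as the 0 V reference.
Source V1 fixes V_0 = 12 V.
KCL at each unknown node (sum of currents leaving = 0; resistances in Ω):
  Node 1: (V_1 - 12)/2000 + (V_1 - 0)/2.4 + (V_1 - 0)/7.5 = 0
Collecting terms: 0.5505 × V_1 = 0.006  =>  V_1 = 0.0109 V
V_th = V_1 - V_2 = 0.0109 - 0 = 0.0109 V
Step 2 — R_th: zero the source — replace V1 by a short circuit (node 2 merges into node 0) — and find the resistance seen between A (node 1) and B (node 0).
Reduce the network between node 1 (A) and node 0 (B) by series/parallel combination:
  Rp1 = R1 ‖ R2 ‖ R3 (parallel, all between nodes 0 and 1) = 1/(1/2000 + 1/2.4 + 1/7.5) = 1.817 Ω
R_th = 1.817 Ω

Final answer: V_th = 0.0109 V, R_th = 1.817 Ω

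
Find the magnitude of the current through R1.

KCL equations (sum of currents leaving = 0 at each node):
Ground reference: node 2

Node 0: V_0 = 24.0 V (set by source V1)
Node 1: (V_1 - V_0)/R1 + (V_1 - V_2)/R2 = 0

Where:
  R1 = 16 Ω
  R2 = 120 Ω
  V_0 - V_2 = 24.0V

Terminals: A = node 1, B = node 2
Nodal analysis, taking node 2 as the 0 V reference.
Source V1 fixes V_0 = 24 V.
KCL at each unknown node (sum of currents leaving = 0; resistances in Ω):
  Node 1: (V_1 - 24)/16 + (V_1 - 0)/120 = 0
Collecting terms: 0.07083 × V_1 = 1.5  =>  V_1 = 21.18 V
I_R1 = (V_0 - V_1)/R1 = (24 - 21.18)/16 = 0.1765 A
|I_R1| = 0.1765 A

Final answer: |I_R1| = 0.1765 A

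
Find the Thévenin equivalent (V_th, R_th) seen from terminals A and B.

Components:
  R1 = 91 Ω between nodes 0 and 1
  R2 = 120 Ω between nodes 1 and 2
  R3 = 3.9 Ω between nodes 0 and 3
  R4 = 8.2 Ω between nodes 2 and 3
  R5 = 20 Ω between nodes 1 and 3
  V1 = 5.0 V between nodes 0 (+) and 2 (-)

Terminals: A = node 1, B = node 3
Step 1 — V_th is the open-circuit voltage V_A - V_B (nothing connected across the terminals).
Nodal analysis, taking node 2 as the 0 V reference.
Source V1 fixes V_0 = 5 V.
KCL at each unknown node (sum of currents leaving = 0; resistances in Ω):
  Node 1: (V_1 - 5)/91 + (V_1 - 0)/120 + (V_1 - V_3)/20 = 0
  Node 3: (V_3 - 5)/3.9 + (V_3 - 0)/8.2 + (V_3 - V_1)/20 = 0
Collecting terms (coefficients in siemens):
  0.06932·V_1 - 0.05·V_3 = 0.05495
  0.4284·V_3 - 0.05·V_1 = 1.282
Determinant D = (0.06932)(0.4284) - (-0.05)(-0.05) = 0.0272
V_1 = [(0.05495)(0.4284) - (-0.05)(1.282)]/D = 3.223 V
V_3 = [(0.06932)(1.282) - (0.05495)(-0.05)]/D = 3.369 V
V_th = V_1 - V_3 = 3.223 - 3.369 = -0.1465 V
Step 2 — R_th: zero the source — replace V1 by a short circuit (node 2 merges into node 0) — and find the resistance seen between A (node 1) and B (node 3).
Reduce the network between node 1 (A) and node 3 (B) by series/parallel combination:
  Rp1 = R1 ‖ R2 (parallel, both between nodes 0 and 1) = 1/(1/91 + 1/120) = 51.75 Ω
  Rp2 = R3 ‖ R4 (parallel, both between nodes 0 and 3) = 1/(1/3.9 + 1/8.2) = 2.643 Ω
  Rs1 = Rp1 + Rp2 (series, joined only at node 0) = 51.75 + 2.643 = 54.4 Ω
  Rp3 = R5 ‖ Rs1 (parallel, both between nodes 1 and 3) = 1/(1/20 + 1/54.4) = 14.62 Ω
R_th = 14.62 Ω

Final answer: V_th = -0.1465 V, R_th = 14.62 Ω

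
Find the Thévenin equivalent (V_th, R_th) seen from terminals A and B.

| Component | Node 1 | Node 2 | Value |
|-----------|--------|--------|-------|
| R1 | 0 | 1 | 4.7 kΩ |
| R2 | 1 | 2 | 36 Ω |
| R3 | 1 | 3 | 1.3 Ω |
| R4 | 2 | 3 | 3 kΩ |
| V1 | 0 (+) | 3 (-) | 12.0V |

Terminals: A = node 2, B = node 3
Step 1 — V_th is the open-circuit voltage V_A - V_B (nothing connected across the terminals).
Nodal analysis, taking node 3 as the 0 V reference.
Source V1 fixes V_0 = 12 V.
KCL at each unknown node (sum of currents leaving = 0; resistances in Ω):
  Node 1: (V_1 - 12)/4700 + (V_1 - V_2)/36 + (V_1 - 0)/1.3 = 0
  Node 2: (V_2 - V_1)/36 + (V_2 - 0)/3000 = 0
Collecting terms (coefficients in siemens):
  0.7972·V_1 - 0.02778·V_2 = 0.002553
  0.02811·V_2 - 0.02778·V_1 = 0
Determinant D = (0.7972)(0.02811) - (-0.02778)(-0.02778) = 0.02164
V_1 = [(0.002553)(0.02811) - (-0.02778)(0)]/D = 0.003317 V
V_2 = [(0.7972)(0) - (0.002553)(-0.02778)]/D = 0.003277 V
V_th = V_2 - V_3 = 0.003277 - 0 = 0.003277 V
Step 2 — R_th: zero the source — replace V1 by a short circuit (node 3 merges into node 0) — and find the resistance seen between A (node 2) and B (node 0).
Reduce the network between node 2 (A) and node 0 (B) by series/parallel combination:
  Rp1 = R1 ‖ R3 (parallel, both between nodes 0 and 1) = 1/(1/4700 + 1/1.3) = 1.3 Ω
  Rs1 = R2 + Rp1 (series, joined only at node 1) = 36 + 1.3 = 37.3 Ω
  Rp2 = R4 ‖ Rs1 (parallel, both between nodes 0 and 2) = 1/(1/3000 + 1/37.3) = 36.84 Ω
R_th = 36.84 Ω

Final answer: V_th = 0.003277 V, R_th = 36.84 Ω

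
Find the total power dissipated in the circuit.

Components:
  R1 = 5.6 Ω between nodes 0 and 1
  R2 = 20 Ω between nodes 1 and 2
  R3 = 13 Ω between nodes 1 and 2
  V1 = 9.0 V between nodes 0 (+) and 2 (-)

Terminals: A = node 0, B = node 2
Nodal analysis, taking node 2 as the 0 V reference.
Source V1 fixes V_0 = 9 V.
KCL at each unknown node (sum of currents leaving = 0; resistances in Ω):
  Node 1: (V_1 - 9)/5.6 + (V_1 - 0)/20 + (V_1 - 0)/13 = 0
Collecting terms: 0.3055 × V_1 = 1.607  =>  V_1 = 5.261 V
Power in each resistor, P = (ΔV)²/R:
  P_R1 = (9 - 5.261)²/5.6 = 2.497 W
  P_R2 = (5.261 - 0)²/20 = 1.384 W
  P_R3 = (5.261 - 0)²/13 = 2.129 W
P_total = P_R1 + P_R2 + P_R3 = 6.009 W

Final answer: 6.009 W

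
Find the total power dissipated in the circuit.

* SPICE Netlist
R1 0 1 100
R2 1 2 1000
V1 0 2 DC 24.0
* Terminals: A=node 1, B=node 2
Nodal analysis, taking node 2 as the 0 V reference.
Source V1 fixes V_0 = 24 V.
KCL at each unknown node (sum of currents leaving = 0; resistances in Ω):
  Node 1: (V_1 - 24)/100 + (V_1 - 0)/1000 = 0
Collecting terms: 0.011 × V_1 = 0.24  =>  V_1 = 21.82 V
Power in each resistor, P = (ΔV)²/R:
  P_R1 = (24 - 21.82)²/100 = 0.0476 W
  P_R2 = (21.82 - 0)²/1000 = 0.476 W
P_total = P_R1 + P_R2 = 0.5236 W

Final answer: 0.5236 W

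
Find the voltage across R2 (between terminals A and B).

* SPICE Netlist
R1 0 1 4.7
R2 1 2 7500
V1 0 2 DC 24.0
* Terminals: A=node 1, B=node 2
R1 and R2 are in series across V1 (node 0 → node 1 → node 2), and the output A–B is taken across R2, so this is a voltage divider.
Series current: I = V1/(R1 + R2) = 24/(4.7 + 7500) = 24/7505 = 0.003198 A
V_R2 = I × R2 = V1 × R2/(R1 + R2) = 24 × 7500/7505 = 23.98 V

Final answer: 23.98 V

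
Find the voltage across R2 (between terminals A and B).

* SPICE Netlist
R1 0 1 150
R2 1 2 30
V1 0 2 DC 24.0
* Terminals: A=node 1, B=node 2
R1 and R2 are in series across V1 (node 0 → node 1 → node 2), and the output A–B is taken across R2, so this is a voltage divider.
Series current: I = V1/(R1 + R2) = 24/(150 + 30) = 24/180 = 0.1333 A
V_R2 = I × R2 = V1 × R2/(R1 + R2) = 24 × 30/180 = 4 V

Final answer: 4 V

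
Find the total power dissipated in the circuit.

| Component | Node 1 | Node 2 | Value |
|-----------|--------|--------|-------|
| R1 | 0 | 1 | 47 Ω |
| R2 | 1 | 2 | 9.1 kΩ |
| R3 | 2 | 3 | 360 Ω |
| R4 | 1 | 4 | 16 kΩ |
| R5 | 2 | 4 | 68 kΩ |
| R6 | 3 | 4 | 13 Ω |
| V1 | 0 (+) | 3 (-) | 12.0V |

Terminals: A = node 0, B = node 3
Nodal analysis, taking node 3 as the 0 V reference.
Source V1 fixes V_0 = 12 V.
KCL at each unknown node (sum of currents leaving = 0; resistances in Ω):
  Node 1: (V_1 - 12)/47 + (V_1 - V_2)/9100 + (V_1 - V_4)/16000 = 0
  Node 2: (V_2 - V_1)/9100 + (V_2 - 0)/360 + (V_2 - V_4)/68000 = 0
  Node 4: (V_4 - V_1)/16000 + (V_4 - V_2)/68000 + (V_4 - 0)/13 = 0
Collecting terms (coefficients in siemens):
  0.02145·V_1 - 0.0001099·V_2 - 0.0000625·V_4 = 0.2553
  0.002902·V_2 - 0.0001099·V_1 - 0.00001471·V_4 = 0
  0.077·V_4 - 0.0000625·V_1 - 0.00001471·V_2 = 0
Solving these 3 simultaneous equations (Gaussian elimination) gives:
  V_1 = 11.91 V, V_2 = 0.4508 V, V_4 = 0.00975 V
Power in each resistor, P = (ΔV)²/R:
  P_R1 = (12 - 11.91)²/47 = 0.0001884 W
  P_R2 = (11.91 - 0.4508)²/9100 = 0.01442 W
  P_R3 = (0.4508 - 0)²/360 = 0.0005646 W
  P_R4 = (11.91 - 0.00975)²/16000 = 0.008845 W
  P_R5 = (0.4508 - 0.00975)²/68000 = 0.000002861 W
  P_R6 = (0 - 0.00975)²/13 = 0.000007312 W
P_total = P_R1 + P_R2 + P_R3 + P_R4 + P_R5 + P_R6 = 0.02403 W

Final answer: 0.02403 W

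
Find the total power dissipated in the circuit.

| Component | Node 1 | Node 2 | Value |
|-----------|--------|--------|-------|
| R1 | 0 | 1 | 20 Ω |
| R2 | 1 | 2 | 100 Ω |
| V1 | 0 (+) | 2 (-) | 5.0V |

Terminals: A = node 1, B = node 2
Nodal analysis, taking node 2 as the 0 V reference.
Source V1 fixes V_0 = 5 V.
KCL at each unknown node (sum of currents leaving = 0; resistances in Ω):
  Node 1: (V_1 - 5)/20 + (V_1 - 0)/100 = 0
Collecting terms: 0.06 × V_1 = 0.25  =>  V_1 = 4.167 V
Power in each resistor, P = (ΔV)²/R:
  P_R1 = (5 - 4.167)²/20 = 0.03472 W
  P_R2 = (4.167 - 0)²/100 = 0.1736 W
P_total = P_R1 + P_R2 = 0.2083 W

Final answer: 0.2083 W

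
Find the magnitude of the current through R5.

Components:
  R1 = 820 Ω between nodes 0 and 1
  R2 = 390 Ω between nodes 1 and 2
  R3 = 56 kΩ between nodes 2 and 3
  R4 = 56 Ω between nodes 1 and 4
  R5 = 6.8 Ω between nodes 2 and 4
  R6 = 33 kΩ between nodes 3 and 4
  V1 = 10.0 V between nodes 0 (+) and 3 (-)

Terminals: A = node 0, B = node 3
Nodal analysis, taking node 3 as the 0 V reference.
Source V1 fixes V_0 = 10 V.
KCL at each unknown node (sum of currents leaving = 0; resistances in Ω):
  Node 1: (V_1 - 10)/820 + (V_1 - V_2)/390 + (V_1 - V_4)/56 = 0
  Node 2: (V_2 - V_1)/390 + (V_2 - 0)/56000 + (V_2 - V_4)/6.8 = 0
  Node 4: (V_4 - V_1)/56 + (V_4 - V_2)/6.8 + (V_4 - 0)/33000 = 0
Collecting terms (coefficients in siemens):
  0.02164·V_1 - 0.002564·V_2 - 0.01786·V_4 = 0.0122
  0.1496·V_2 - 0.002564·V_1 - 0.1471·V_4 = 0
  0.1649·V_4 - 0.01786·V_1 - 0.1471·V_2 = 0
Solving these 3 simultaneous equations (Gaussian elimination) gives:
  V_1 = 9.621 V, V_2 = 9.598 V, V_4 = 9.598 V
I_R5 = (V_2 - V_4)/R5 = (9.598 - 9.598)/6.8 = -0.0001116 A
|I_R5| = 0.0001116 A

Final answer: |I_R5| = 0.0001116 A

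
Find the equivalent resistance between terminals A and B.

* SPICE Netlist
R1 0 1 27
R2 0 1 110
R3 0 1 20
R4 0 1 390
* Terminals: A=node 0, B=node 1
Reduce the network between node 0 (A) and node 1 (B) by series/parallel combination:
  Rp1 = R1 ‖ R2 ‖ R3 ‖ R4 (parallel, all between nodes 0 and 1) = 1/(1/27 + 1/110 + 1/20 + 1/390) = 10.13 Ω
R_eq = 10.13 Ω

Final answer: 10.13 Ω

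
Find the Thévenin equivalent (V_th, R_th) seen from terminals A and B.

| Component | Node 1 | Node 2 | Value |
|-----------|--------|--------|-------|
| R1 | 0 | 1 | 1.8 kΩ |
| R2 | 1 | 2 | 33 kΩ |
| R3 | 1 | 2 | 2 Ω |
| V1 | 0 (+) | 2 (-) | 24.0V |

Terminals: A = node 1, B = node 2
Step 1 — V_th is the open-circuit voltage V_A - V_B (nothing connected across the terminals).
Nodal analysis, taking node 2 as the 0 V reference.
Source V1 fixes V_0 = 24 V.
KCL at each unknown node (sum of currents leaving = 0; resistances in Ω):
  Node 1: (V_1 - 24)/1800 + (V_1 - 0)/33000 + (V_1 - 0)/2 = 0
Collecting terms: 0.5006 × V_1 = 0.01333  =>  V_1 = 0.02664 V
V_th = V_1 - V_2 = 0.02664 - 0 = 0.02664 V
Step 2 — R_th: zero the source — replace V1 by a short circuit (node 2 merges into node 0) — and find the resistance seen between A (node 1) and B (node 0).
Reduce the network between node 1 (A) and node 0 (B) by series/parallel combination:
  Rp1 = R1 ‖ R2 ‖ R3 (parallel, all between nodes 0 and 1) = 1/(1/1800 + 1/33000 + 1/2) = 1.998 Ω
R_th = 1.998 Ω

Final answer: V_th = 0.02664 V, R_th = 1.998 Ω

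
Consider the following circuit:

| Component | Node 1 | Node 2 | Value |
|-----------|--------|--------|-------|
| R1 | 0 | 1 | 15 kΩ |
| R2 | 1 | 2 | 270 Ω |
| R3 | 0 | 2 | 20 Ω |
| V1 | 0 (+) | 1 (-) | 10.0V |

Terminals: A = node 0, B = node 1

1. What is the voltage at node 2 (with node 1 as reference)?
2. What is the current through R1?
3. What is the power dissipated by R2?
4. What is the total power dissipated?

Nodal analysis, taking node 1 as the 0 V reference.
Source V1 fixes V_0 = 10 V.
KCL at each unknown node (sum of currents leaving = 0; resistances in Ω):
  Node 2: (V_2 - 0)/270 + (V_2 - 10)/20 = 0
Collecting terms: 0.0537 × V_2 = 0.5  =>  V_2 = 9.31 V
Part 1:
  Read off the nodal solution: V_2 = 9.31 V
Part 2:
  I_R1 = (V_0 - V_1)/R1 = (10 - 0)/15000 = 0.0006667 A
  Magnitude: I_R1 = 0.0006667 A
Part 3:
  I_R2 = (V_1 - V_2)/R2 = (0 - 9.31)/270 = -0.03448 A
  P_R2 = I_R2² × R2 = (-0.03448)² × 270 = 0.321 W
Part 4:
  Power in each resistor, P = (ΔV)²/R:
    P_R1 = (10 - 0)²/15000 = 0.006667 W
    P_R2 = (0 - 9.31)²/270 = 0.321 W
    P_R3 = (10 - 9.31)²/20 = 0.02378 W
  P_total = P_R1 + P_R2 + P_R3 = 0.3515 W

Final answers:
1. V_2 = 9.31 V
2. I_R1 = 0.0006667 A
3. P_R2 = 0.321 W
4. P_total = 0.3515 W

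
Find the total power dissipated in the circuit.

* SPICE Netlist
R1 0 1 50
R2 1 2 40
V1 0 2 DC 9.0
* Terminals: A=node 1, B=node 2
Nodal analysis, taking node 2 as the 0 V reference.
Source V1 fixes V_0 = 9 V.
KCL at each unknown node (sum of currents leaving = 0; resistances in Ω):
  Node 1: (V_1 - 9)/50 + (V_1 - 0)/40 = 0
Collecting terms: 0.045 × V_1 = 0.18  =>  V_1 = 4 V
Power in each resistor, P = (ΔV)²/R:
  P_R1 = (9 - 4)²/50 = 0.5 W
  P_R2 = (4 - 0)²/40 = 0.4 W
P_total = P_R1 + P_R2 = 0.9 W

Final answer: 0.9 W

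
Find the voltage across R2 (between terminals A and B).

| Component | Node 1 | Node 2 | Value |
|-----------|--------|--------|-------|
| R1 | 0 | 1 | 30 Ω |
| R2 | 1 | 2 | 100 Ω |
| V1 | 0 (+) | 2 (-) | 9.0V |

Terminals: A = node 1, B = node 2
R1 and R2 are in series across V1 (node 0 → node 1 → node 2), and the output A–B is taken across R2, so this is a voltage divider.
Series current: I = V1/(R1 + R2) = 9/(30 + 100) = 9/130 = 0.06923 A
V_R2 = I × R2 = V1 × R2/(R1 + R2) = 9 × 100/130 = 6.923 V

Final answer: 6.923 V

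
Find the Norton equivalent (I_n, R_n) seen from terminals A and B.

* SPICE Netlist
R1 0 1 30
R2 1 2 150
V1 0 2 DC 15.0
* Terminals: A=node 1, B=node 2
Find the Thévenin equivalent first; then I_n = V_th/R_th and R_n = R_th.
Step 1 — V_th is the open-circuit voltage V_A - V_B (nothing connected across the terminals).
Nodal analysis, taking node 2 as the 0 V reference.
Source V1 fixes V_0 = 15 V.
KCL at each unknown node (sum of currents leaving = 0; resistances in Ω):
  Node 1: (V_1 - 15)/30 + (V_1 - 0)/150 = 0
Collecting terms: 0.04 × V_1 = 0.5  =>  V_1 = 12.5 V
V_th = V_1 - V_2 = 12.5 - 0 = 12.5 V
Step 2 — R_th: zero the source — replace V1 by a short circuit (node 2 merges into node 0) — and find the resistance seen between A (node 1) and B (node 0).
Reduce the network between node 1 (A) and node 0 (B) by series/parallel combination:
  Rp1 = R1 ‖ R2 (parallel, both between nodes 0 and 1) = 1/(1/30 + 1/150) = 25 Ω
R_th = 25 Ω
I_n = V_th/R_th = 12.5/25 = 0.5 A, and R_n = R_th = 25 Ω

Final answer: I_n = 0.5 A, R_n = 25 Ω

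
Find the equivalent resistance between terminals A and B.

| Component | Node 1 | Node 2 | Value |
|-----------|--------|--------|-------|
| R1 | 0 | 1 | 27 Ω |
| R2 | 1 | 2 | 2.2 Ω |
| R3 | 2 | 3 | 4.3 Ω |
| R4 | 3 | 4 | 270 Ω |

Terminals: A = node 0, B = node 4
Reduce the network between node 0 (A) and node 4 (B) by series/parallel combination:
  Rs1 = R1 + R2 (series, joined only at node 1) = 27 + 2.2 = 29.2 Ω
  Rs2 = R3 + Rs1 (series, joined only at node 2) = 4.3 + 29.2 = 33.5 Ω
  Rs3 = R4 + Rs2 (series, joined only at node 3) = 270 + 33.5 = 303.5 Ω
R_eq = 303.5 Ω

Final answer: 303.5 Ω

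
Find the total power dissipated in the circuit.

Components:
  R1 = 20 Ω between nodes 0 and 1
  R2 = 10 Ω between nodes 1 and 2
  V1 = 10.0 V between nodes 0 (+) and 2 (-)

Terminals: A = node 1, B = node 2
Nodal analysis, taking node 2 as the 0 V reference.
Source V1 fixes V_0 = 10 V.
KCL at each unknown node (sum of currents leaving = 0; resistances in Ω):
  Node 1: (V_1 - 10)/20 + (V_1 - 0)/10 = 0
Collecting terms: 0.15 × V_1 = 0.5  =>  V_1 = 3.333 V
Power in each resistor, P = (ΔV)²/R:
  P_R1 = (10 - 3.333)²/20 = 2.222 W
  P_R2 = (3.333 - 0)²/10 = 1.111 W
P_total = P_R1 + P_R2 = 3.333 W

Final answer: 3.333 W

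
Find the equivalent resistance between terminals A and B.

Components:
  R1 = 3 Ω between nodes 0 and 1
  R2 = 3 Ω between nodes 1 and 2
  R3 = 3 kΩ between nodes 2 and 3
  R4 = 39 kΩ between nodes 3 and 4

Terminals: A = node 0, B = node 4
Reduce the network between node 0 (A) and node 4 (B) by series/parallel combination:
  Rs1 = R1 + R2 (series, joined only at node 1) = 3 + 3 = 6 Ω
  Rs2 = R3 + Rs1 (series, joined only at node 2) = 3000 + 6 = 3006 Ω
  Rs3 = R4 + Rs2 (series, joined only at node 3) = 39000 + 3006 = 42010 Ω
R_eq = 42.01 kΩ

Final answer: 42.01 kΩ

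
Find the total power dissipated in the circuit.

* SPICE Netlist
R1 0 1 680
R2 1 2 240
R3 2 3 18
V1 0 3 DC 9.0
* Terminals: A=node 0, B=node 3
Nodal analysis, taking node 3 as the 0 V reference.
Source V1 fixes V_0 = 9 V.
KCL at each unknown node (sum of currents leaving = 0; resistances in Ω):
  Node 1: (V_1 - 9)/680 + (V_1 - V_2)/240 = 0
  Node 2: (V_2 - V_1)/240 + (V_2 - 0)/18 = 0
Collecting terms (coefficients in siemens):
  0.005637·V_1 - 0.004167·V_2 = 0.01324
  0.05972·V_2 - 0.004167·V_1 = 0
Determinant D = (0.005637)(0.05972) - (-0.004167)(-0.004167) = 0.0003193
V_1 = [(0.01324)(0.05972) - (-0.004167)(0)]/D = 2.475 V
V_2 = [(0.005637)(0) - (0.01324)(-0.004167)]/D = 0.1727 V
Power in each resistor, P = (ΔV)²/R:
  P_R1 = (9 - 2.475)²/680 = 0.0626 W
  P_R2 = (2.475 - 0.1727)²/240 = 0.02209 W
  P_R3 = (0.1727 - 0)²/18 = 0.001657 W
P_total = P_R1 + P_R2 + P_R3 = 0.08635 W

Final answer: 0.08635 W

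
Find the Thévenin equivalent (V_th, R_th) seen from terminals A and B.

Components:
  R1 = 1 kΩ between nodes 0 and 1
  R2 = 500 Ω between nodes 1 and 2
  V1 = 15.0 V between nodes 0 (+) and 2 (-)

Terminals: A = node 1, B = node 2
Step 1 — V_th is the open-circuit voltage V_A - V_B (nothing connected across the terminals).
Nodal analysis, taking node 2 as the 0 V reference.
Source V1 fixes V_0 = 15 V.
KCL at each unknown node (sum of currents leaving = 0; resistances in Ω):
  Node 1: (V_1 - 15)/1000 + (V_1 - 0)/500 = 0
Collecting terms: 0.003 × V_1 = 0.015  =>  V_1 = 5 V
V_th = V_1 - V_2 = 5 - 0 = 5 V
Step 2 — R_th: zero the source — replace V1 by a short circuit (node 2 merges into node 0) — and find the resistance seen between A (node 1) and B (node 0).
Reduce the network between node 1 (A) and node 0 (B) by series/parallel combination:
  Rp1 = R1 ‖ R2 (parallel, both between nodes 0 and 1) = 1/(1/1000 + 1/500) = 333.3 Ω
R_th = 333.3 Ω

Final answer: V_th = 5 V, R_th = 333.3 Ω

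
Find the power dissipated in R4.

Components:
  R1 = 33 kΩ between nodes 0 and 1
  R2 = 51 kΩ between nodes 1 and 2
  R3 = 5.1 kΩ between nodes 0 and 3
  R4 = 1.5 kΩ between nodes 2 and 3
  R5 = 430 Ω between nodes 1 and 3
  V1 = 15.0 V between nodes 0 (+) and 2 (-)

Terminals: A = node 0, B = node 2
Nodal analysis, taking node 2 as the 0 V reference.
Source V1 fixes V_0 = 15 V.
KCL at each unknown node (sum of currents leaving = 0; resistances in Ω):
  Node 1: (V_1 - 15)/33000 + (V_1 - 0)/51000 + (V_1 - V_3)/430 = 0
  Node 3: (V_3 - 15)/5100 + (V_3 - 0)/1500 + (V_3 - V_1)/430 = 0
Collecting terms (coefficients in siemens):
  0.002375·V_1 - 0.002326·V_3 = 0.0004545
  0.003188·V_3 - 0.002326·V_1 = 0.002941
Determinant D = (0.002375)(0.003188) - (-0.002326)(-0.002326) = 0.000002166
V_1 = [(0.0004545)(0.003188) - (-0.002326)(0.002941)]/D = 3.828 V
V_3 = [(0.002375)(0.002941) - (0.0004545)(-0.002326)]/D = 3.715 V
I_R4 = (V_2 - V_3)/R4 = (0 - 3.715)/1500 = -0.002476 A
P_R4 = I_R4² × R4 = (-0.002476)² × 1500 = 0.009198 W

Final answer: 0.009198 W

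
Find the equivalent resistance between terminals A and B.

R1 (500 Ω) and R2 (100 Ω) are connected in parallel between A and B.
Reduce the network between node 0 (A) and node 1 (B) by series/parallel combination:
  Rp1 = R1 ‖ R2 (parallel, both between nodes 0 and 1) = 1/(1/500 + 1/100) = 83.33 Ω
R_eq = 83.33 Ω

Final answer: 83.33 Ω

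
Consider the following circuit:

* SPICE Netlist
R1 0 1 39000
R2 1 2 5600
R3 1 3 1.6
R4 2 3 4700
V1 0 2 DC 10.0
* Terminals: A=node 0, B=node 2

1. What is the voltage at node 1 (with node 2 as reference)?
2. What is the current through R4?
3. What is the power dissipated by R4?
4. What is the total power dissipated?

Nodal analysis, taking node 2 as the 0 V reference.
Source V1 fixes V_0 = 10 V.
KCL at each unknown node (sum of currents leaving = 0; resistances in Ω):
  Node 1: (V_1 - 10)/39000 + (V_1 - 0)/5600 + (V_1 - V_3)/1.6 = 0
  Node 3: (V_3 - V_1)/1.6 + (V_3 - 0)/4700 = 0
Collecting terms (coefficients in siemens):
  0.6252·V_1 - 0.625·V_3 = 0.0002564
  0.6252·V_3 - 0.625·V_1 = 0
Determinant D = (0.6252)(0.6252) - (-0.625)(-0.625) = 0.0002607
V_1 = [(0.0002564)(0.6252) - (-0.625)(0)]/D = 0.615 V
V_3 = [(0.6252)(0) - (0.0002564)(-0.625)]/D = 0.6148 V
Part 1:
  Read off the nodal solution: V_1 = 0.615 V
Part 2:
  I_R4 = (V_2 - V_3)/R4 = (0 - 0.6148)/4700 = -0.0001308 A
  Magnitude: I_R4 = 0.0001308 A
Part 3:
  I_R4 = (V_2 - V_3)/R4 = (0 - 0.6148)/4700 = -0.0001308 A
  P_R4 = I_R4² × R4 = (-0.0001308)² × 4700 = 0.00008043 W
Part 4:
  Power in each resistor, P = (ΔV)²/R:
    P_R1 = (10 - 0.615)²/39000 = 0.002258 W
    P_R2 = (0.615 - 0)²/5600 = 0.00006755 W
    P_R3 = (0.615 - 0.6148)²/1.6 = 0.00000002738 W
    P_R4 = (0 - 0.6148)²/4700 = 0.00008043 W
  P_total = P_R1 + P_R2 + P_R3 + P_R4 = 0.002406 W

Final answers:
1. V_1 = 0.615 V
2. I_R4 = 0.0001308 A
3. P_R4 = 8.043e-05 W
4. P_total = 0.002406 W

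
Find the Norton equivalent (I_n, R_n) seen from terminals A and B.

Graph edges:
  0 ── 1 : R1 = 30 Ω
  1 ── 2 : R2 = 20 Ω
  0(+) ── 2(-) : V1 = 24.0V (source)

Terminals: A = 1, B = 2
Find the Thévenin equivalent first; then I_n = V_th/R_th and R_n = R_th.
Step 1 — V_th is the open-circuit voltage V_A - V_B (nothing connected across the terminals).
Nodal analysis, taking node 2 as the 0 V reference.
Source V1 fixes V_0 = 24 V.
KCL at each unknown node (sum of currents leaving = 0; resistances in Ω):
  Node 1: (V_1 - 24)/30 + (V_1 - 0)/20 = 0
Collecting terms: 0.08333 × V_1 = 0.8  =>  V_1 = 9.6 V
V_th = V_1 - V_2 = 9.6 - 0 = 9.6 V
Step 2 — R_th: zero the source — replace V1 by a short circuit (node 2 merges into node 0) — and find the resistance seen between A (node 1) and B (node 0).
Reduce the network between node 1 (A) and node 0 (B) by series/parallel combination:
  Rp1 = R1 ‖ R2 (parallel, both between nodes 0 and 1) = 1/(1/30 + 1/20) = 12 Ω
R_th = 12 Ω
I_n = V_th/R_th = 9.6/12 = 0.8 A, and R_n = R_th = 12 Ω

Final answer: I_n = 0.8 A, R_n = 12 Ω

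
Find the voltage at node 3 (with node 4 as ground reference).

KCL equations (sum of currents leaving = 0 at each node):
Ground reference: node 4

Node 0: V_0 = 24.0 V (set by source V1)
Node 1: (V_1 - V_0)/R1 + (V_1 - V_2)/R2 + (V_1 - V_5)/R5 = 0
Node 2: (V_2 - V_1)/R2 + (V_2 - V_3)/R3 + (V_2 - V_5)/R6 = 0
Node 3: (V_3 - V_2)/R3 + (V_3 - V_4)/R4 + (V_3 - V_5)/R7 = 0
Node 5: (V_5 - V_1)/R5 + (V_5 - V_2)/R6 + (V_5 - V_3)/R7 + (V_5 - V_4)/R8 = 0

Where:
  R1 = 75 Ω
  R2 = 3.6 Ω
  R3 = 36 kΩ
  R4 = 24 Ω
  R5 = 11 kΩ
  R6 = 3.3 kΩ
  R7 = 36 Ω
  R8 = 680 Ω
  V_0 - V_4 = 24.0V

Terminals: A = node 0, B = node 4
Nodal analysis, taking node 4 as the 0 V reference.
Source V1 fixes V_0 = 24 V.
KCL at each unknown node (sum of currents leaving = 0; resistances in Ω):
  Node 1: (V_1 - 24)/75 + (V_1 - V_2)/3.6 + (V_1 - V_5)/11000 = 0
  Node 2: (V_2 - V_1)/3.6 + (V_2 - V_3)/36000 + (V_2 - V_5)/3300 = 0
  Node 3: (V_3 - V_2)/36000 + (V_3 - 0)/24 + (V_3 - V_5)/36 = 0
  Node 5: (V_5 - V_1)/11000 + (V_5 - V_2)/3300 + (V_5 - V_3)/36 + (V_5 - 0)/680 = 0
Collecting terms (coefficients in siemens):
  0.2912·V_1 - 0.2778·V_2 - 0.00009091·V_5 = 0.32
  0.2781·V_2 - 0.2778·V_1 - 0.00002778·V_3 - 0.000303·V_5 = 0
  0.06947·V_3 - 0.00002778·V_2 - 0.02778·V_5 = 0
  0.02964·V_5 - 0.00009091·V_1 - 0.000303·V_2 - 0.02778·V_3 = 0
Solving these 4 simultaneous equations (Gaussian elimination) gives:
  V_1 = 23.28 V, V_2 = 23.25 V, V_3 = 0.2125 V, V_5 = 0.5083 V
The requested potential is V_3 = 0.2125 V.

Final answer: V_3 = 0.2125 V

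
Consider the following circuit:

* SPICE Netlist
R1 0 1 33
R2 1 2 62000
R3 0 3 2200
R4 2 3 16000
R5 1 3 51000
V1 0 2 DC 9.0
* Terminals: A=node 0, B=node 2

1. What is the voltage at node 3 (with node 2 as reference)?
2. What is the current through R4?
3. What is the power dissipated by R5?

Nodal analysis, taking node 2 as the 0 V reference.
Source V1 fixes V_0 = 9 V.
KCL at each unknown node (sum of currents leaving = 0; resistances in Ω):
  Node 1: (V_1 - 9)/33 + (V_1 - 0)/62000 + (V_1 - V_3)/51000 = 0
  Node 3: (V_3 - 9)/2200 + (V_3 - 0)/16000 + (V_3 - V_1)/51000 = 0
Collecting terms (coefficients in siemens):
  0.03034·V_1 - 0.00001961·V_3 = 0.2727
  0.0005367·V_3 - 0.00001961·V_1 = 0.004091
Determinant D = (0.03034)(0.0005367) - (-0.00001961)(-0.00001961) = 0.00001628
V_1 = [(0.2727)(0.0005367) - (-0.00001961)(0.004091)]/D = 8.995 V
V_3 = [(0.03034)(0.004091) - (0.2727)(-0.00001961)]/D = 7.952 V
Part 1:
  Read off the nodal solution: V_3 = 7.952 V
Part 2:
  I_R4 = (V_2 - V_3)/R4 = (0 - 7.952)/16000 = -0.000497 A
  Magnitude: I_R4 = 0.000497 A
Part 3:
  I_R5 = (V_1 - V_3)/R5 = (8.995 - 7.952)/51000 = 0.00002045 A
  P_R5 = I_R5² × R5 = (0.00002045)² × 51000 = 0.00002133 W

Final answers:
1. V_3 = 7.952 V
2. I_R4 = 0.000497 A
3. P_R5 = 2.133e-05 W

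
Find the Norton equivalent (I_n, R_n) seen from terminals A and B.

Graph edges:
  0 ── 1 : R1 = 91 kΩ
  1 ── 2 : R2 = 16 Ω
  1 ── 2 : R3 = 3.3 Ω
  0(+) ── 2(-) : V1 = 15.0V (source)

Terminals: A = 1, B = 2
Find the Thévenin equivalent first; then I_n = V_th/R_th and R_n = R_th.
Step 1 — V_th is the open-circuit voltage V_A - V_B (nothing connected across the terminals).
Nodal analysis, taking node 2 as the 0 V reference.
Source V1 fixes V_0 = 15 V.
KCL at each unknown node (sum of currents leaving = 0; resistances in Ω):
  Node 1: (V_1 - 15)/91000 + (V_1 - 0)/16 + (V_1 - 0)/3.3 = 0
Collecting terms: 0.3655 × V_1 = 0.0001648  =>  V_1 = 0.0004509 V
V_th = V_1 - V_2 = 0.0004509 - 0 = 0.0004509 V
Step 2 — R_th: zero the source — replace V1 by a short circuit (node 2 merges into node 0) — and find the resistance seen between A (node 1) and B (node 0).
Reduce the network between node 1 (A) and node 0 (B) by series/parallel combination:
  Rp1 = R1 ‖ R2 ‖ R3 (parallel, all between nodes 0 and 1) = 1/(1/91000 + 1/16 + 1/3.3) = 2.736 Ω
R_th = 2.736 Ω
I_n = V_th/R_th = 0.0004509/2.736 = 0.0001648 A, and R_n = R_th = 2.736 Ω

Final answer: I_n = 0.0001648 A, R_n = 2.736 Ω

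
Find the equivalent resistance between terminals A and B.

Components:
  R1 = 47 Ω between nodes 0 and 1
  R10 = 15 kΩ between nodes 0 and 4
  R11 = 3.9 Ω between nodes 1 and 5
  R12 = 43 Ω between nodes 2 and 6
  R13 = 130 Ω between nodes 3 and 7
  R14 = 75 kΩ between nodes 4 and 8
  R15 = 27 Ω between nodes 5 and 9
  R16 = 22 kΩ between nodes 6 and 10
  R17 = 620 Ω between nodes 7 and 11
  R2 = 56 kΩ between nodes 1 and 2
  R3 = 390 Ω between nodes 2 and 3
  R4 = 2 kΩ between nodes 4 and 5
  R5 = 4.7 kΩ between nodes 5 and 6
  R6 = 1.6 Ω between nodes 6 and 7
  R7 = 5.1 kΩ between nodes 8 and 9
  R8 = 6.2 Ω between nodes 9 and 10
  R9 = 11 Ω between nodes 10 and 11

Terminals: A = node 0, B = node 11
The network is not a plain series/parallel combination. Inject a 1 A test current into terminal A (node 0) and return it from terminal B (node 11); then R_eq = V_A / (1 A).
Nodal analysis, taking node 11 as the 0 V reference.
Current source I_test pushes 1 A into node 0 and draws it out of node 11.
KCL at each unknown node (sum of currents leaving = 0; resistances in Ω):
  Node 0: (V_0 - V_1)/47 + (V_0 - V_4)/15000 - 1 = 0
  Node 1: (V_1 - V_0)/47 + (V_1 - V_2)/56000 + (V_1 - V_5)/3.9 = 0
  Node 2: (V_2 - V_1)/56000 + (V_2 - V_3)/390 + (V_2 - V_6)/43 = 0
  Node 3: (V_3 - V_2)/390 + (V_3 - V_7)/130 = 0
  Node 4: (V_4 - V_0)/15000 + (V_4 - V_5)/2000 + (V_4 - V_8)/75000 = 0
  Node 5: (V_5 - V_1)/3.9 + (V_5 - V_4)/2000 + (V_5 - V_6)/4700 + (V_5 - V_9)/27 = 0
  Node 6: (V_6 - V_2)/43 + (V_6 - V_5)/4700 + (V_6 - V_7)/1.6 + (V_6 - V_10)/22000 = 0
  Node 7: (V_7 - V_3)/130 + (V_7 - V_6)/1.6 + (V_7 - 0)/620 = 0
  Node 8: (V_8 - V_4)/75000 + (V_8 - V_9)/5100 = 0
  Node 9: (V_9 - V_5)/27 + (V_9 - V_8)/5100 + (V_9 - V_10)/6.2 = 0
  Node 10: (V_10 - V_6)/22000 + (V_10 - V_9)/6.2 + (V_10 - 0)/11 = 0
Collecting terms (coefficients in siemens):
  0.02134·V_0 - 0.02128·V_1 - 0.00006667·V_4 = 1
  0.2777·V_1 - 0.02128·V_0 - 0.00001786·V_2 - 0.2564·V_5 = 0
  0.02584·V_2 - 0.00001786·V_1 - 0.002564·V_3 - 0.02326·V_6 = 0
  0.01026·V_3 - 0.002564·V_2 - 0.007692·V_7 = 0
  0.00058·V_4 - 0.00006667·V_0 - 0.0005·V_5 - 0.00001333·V_8 = 0
  0.2942·V_5 - 0.2564·V_1 - 0.0005·V_4 - 0.0002128·V_6 - 0.03704·V_9 = 0
  0.6485·V_6 - 0.02326·V_2 - 0.0002128·V_5 - 0.625·V_7 - 0.00004545·V_10 = 0
  0.6343·V_7 - 0.007692·V_3 - 0.625·V_6 = 0
  0.0002094·V_8 - 0.00001333·V_4 - 0.0001961·V_9 = 0
  0.1985·V_9 - 0.03704·V_5 - 0.0001961·V_8 - 0.1613·V_10 = 0
  0.2522·V_10 - 0.00004545·V_6 - 0.1613·V_9 = 0
Solving these 11 simultaneous equations (Gaussian elimination) gives:
  V_0 = 94.54 V, V_1 = 47.68 V, V_2 = 5.687 V, V_3 = 5.654 V
  V_4 = 49.06 V, V_5 = 43.79 V, V_6 = 5.658 V, V_7 = 5.643 V
  V_8 = 19.08 V, V_9 = 17.04 V, V_10 = 10.9 V
R_eq = V_0 / 1 A = 94.54 Ω

Final answer: 94.54 Ω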